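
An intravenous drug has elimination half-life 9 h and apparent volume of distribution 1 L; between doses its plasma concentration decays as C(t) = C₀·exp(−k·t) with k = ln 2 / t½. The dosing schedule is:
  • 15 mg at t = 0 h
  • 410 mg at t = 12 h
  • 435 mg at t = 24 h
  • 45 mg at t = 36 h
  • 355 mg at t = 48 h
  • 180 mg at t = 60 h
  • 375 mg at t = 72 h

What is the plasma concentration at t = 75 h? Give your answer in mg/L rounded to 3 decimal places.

412.755 mg/L

k = ln 2 / 9 = 0.07702 per h
Dose 1 (15 mg at t=0 h): 15·exp(−0.07702·75) = 0.047 mg/L
Dose 2 (410 mg at t=12 h): 410·exp(−0.07702·63) = 3.203 mg/L
Dose 3 (435 mg at t=24 h): 435·exp(−0.07702·51) = 8.564 mg/L
Dose 4 (45 mg at t=36 h): 45·exp(−0.07702·39) = 2.232 mg/L
Dose 5 (355 mg at t=48 h): 355·exp(−0.07702·27) = 44.375 mg/L
Dose 6 (180 mg at t=60 h): 180·exp(−0.07702·15) = 56.696 mg/L
Dose 7 (375 mg at t=72 h): 375·exp(−0.07702·3) = 297.638 mg/L
C(75) = 0.047 + 3.203 + 8.564 + 2.232 + 44.375 + 56.696 + 297.638 = 412.755 mg/L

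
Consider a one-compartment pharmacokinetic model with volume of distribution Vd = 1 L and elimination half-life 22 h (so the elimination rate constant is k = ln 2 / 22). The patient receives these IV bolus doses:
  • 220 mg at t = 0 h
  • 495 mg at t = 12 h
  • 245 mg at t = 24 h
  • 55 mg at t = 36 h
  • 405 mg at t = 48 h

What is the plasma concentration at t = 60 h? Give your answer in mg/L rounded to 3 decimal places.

524.444 mg/L

k = ln 2 / 22 = 0.03151 per h
Dose 1 (220 mg at t=0 h): 220·exp(−0.03151·60) = 33.222 mg/L
Dose 2 (495 mg at t=12 h): 495·exp(−0.03151·48) = 109.097 mg/L
Dose 3 (245 mg at t=24 h): 245·exp(−0.03151·36) = 78.808 mg/L
Dose 4 (55 mg at t=36 h): 55·exp(−0.03151·24) = 25.821 mg/L
Dose 5 (405 mg at t=48 h): 405·exp(−0.03151·12) = 277.496 mg/L
C(60) = 33.222 + 109.097 + 78.808 + 25.821 + 277.496 = 524.444 mg/L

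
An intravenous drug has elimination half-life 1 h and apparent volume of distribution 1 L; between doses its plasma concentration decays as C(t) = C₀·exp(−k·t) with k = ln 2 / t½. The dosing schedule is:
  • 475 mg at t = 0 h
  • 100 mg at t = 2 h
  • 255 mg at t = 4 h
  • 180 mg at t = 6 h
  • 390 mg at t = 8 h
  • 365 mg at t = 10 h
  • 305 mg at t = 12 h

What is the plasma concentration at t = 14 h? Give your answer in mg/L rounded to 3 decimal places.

k = ln 2 / 1 = 0.69315 per h
Dose 1 (475 mg at t=0 h): 475·exp(−0.69315·14) = 0.029 mg/L
Dose 2 (100 mg at t=2 h): 100·exp(−0.69315·12) = 0.024 mg/L
Dose 3 (255 mg at t=4 h): 255·exp(−0.69315·10) = 0.249 mg/L
Dose 4 (180 mg at t=6 h): 180·exp(−0.69315·8) = 0.703 mg/L
Dose 5 (390 mg at t=8 h): 390·exp(−0.69315·6) = 6.094 mg/L
Dose 6 (365 mg at t=10 h): 365·exp(−0.69315·4) = 22.812 mg/L
Dose 7 (305 mg at t=12 h): 305·exp(−0.69315·2) = 76.250 mg/L
C(14) = 0.029 + 0.024 + 0.249 + 0.703 + 6.094 + 22.812 + 76.250 = 106.162 mg/L

106.162 mg/L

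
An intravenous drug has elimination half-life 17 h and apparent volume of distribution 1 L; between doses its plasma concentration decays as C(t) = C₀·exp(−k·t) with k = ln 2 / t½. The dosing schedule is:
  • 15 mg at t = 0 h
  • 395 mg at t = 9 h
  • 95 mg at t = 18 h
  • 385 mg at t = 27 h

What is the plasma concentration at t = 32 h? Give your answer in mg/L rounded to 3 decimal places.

526.384 mg/L

k = ln 2 / 17 = 0.04077 per h
Dose 1 (15 mg at t=0 h): 15·exp(−0.04077·32) = 4.069 mg/L
Dose 2 (395 mg at t=9 h): 395·exp(−0.04077·23) = 154.640 mg/L
Dose 3 (95 mg at t=18 h): 95·exp(−0.04077·14) = 53.680 mg/L
Dose 4 (385 mg at t=27 h): 385·exp(−0.04077·5) = 313.995 mg/L
C(32) = 4.069 + 154.640 + 53.680 + 313.995 = 526.384 mg/L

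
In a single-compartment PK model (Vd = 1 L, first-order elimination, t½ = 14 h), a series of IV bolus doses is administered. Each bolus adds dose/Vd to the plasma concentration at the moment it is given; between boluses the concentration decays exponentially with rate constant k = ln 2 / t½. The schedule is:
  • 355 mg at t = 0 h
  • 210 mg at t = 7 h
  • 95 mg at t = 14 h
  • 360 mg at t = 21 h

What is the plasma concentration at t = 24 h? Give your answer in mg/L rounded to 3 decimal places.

566.908 mg/L

k = ln 2 / 14 = 0.04951 per h
Dose 1 (355 mg at t=0 h): 355·exp(−0.04951·24) = 108.187 mg/L
Dose 2 (210 mg at t=7 h): 210·exp(−0.04951·17) = 90.507 mg/L
Dose 3 (95 mg at t=14 h): 95·exp(−0.04951·10) = 57.903 mg/L
Dose 4 (360 mg at t=21 h): 360·exp(−0.04951·3) = 310.310 mg/L
C(24) = 108.187 + 90.507 + 57.903 + 310.310 = 566.908 mg/L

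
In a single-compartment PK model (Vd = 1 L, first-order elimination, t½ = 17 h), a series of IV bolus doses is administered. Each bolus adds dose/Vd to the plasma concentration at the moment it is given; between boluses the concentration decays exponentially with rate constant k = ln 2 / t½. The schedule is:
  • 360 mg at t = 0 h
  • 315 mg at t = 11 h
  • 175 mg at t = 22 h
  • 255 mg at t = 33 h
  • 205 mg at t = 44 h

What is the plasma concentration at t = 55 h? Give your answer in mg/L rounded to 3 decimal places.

k = ln 2 / 17 = 0.04077 per h
Dose 1 (360 mg at t=0 h): 360·exp(−0.04077·55) = 38.228 mg/L
Dose 2 (315 mg at t=11 h): 315·exp(−0.04077·44) = 52.381 mg/L
Dose 3 (175 mg at t=22 h): 175·exp(−0.04077·33) = 45.571 mg/L
Dose 4 (255 mg at t=33 h): 255·exp(−0.04077·22) = 103.985 mg/L
Dose 5 (205 mg at t=44 h): 205·exp(−0.04077·11) = 130.909 mg/L
C(55) = 38.228 + 52.381 + 45.571 + 103.985 + 130.909 = 371.074 mg/L

371.074 mg/L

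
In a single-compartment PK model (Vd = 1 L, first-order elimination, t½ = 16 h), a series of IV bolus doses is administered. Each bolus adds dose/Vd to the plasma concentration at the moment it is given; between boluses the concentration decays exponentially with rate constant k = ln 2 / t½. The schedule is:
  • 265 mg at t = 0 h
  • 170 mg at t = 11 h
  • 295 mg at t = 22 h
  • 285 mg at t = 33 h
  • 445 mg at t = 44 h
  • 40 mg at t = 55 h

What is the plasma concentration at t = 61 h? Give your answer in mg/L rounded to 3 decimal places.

k = ln 2 / 16 = 0.04332 per h
Dose 1 (265 mg at t=0 h): 265·exp(−0.04332·61) = 18.861 mg/L
Dose 2 (170 mg at t=11 h): 170·exp(−0.04332·50) = 19.486 mg/L
Dose 3 (295 mg at t=22 h): 295·exp(−0.04332·39) = 54.458 mg/L
Dose 4 (285 mg at t=33 h): 285·exp(−0.04332·28) = 84.731 mg/L
Dose 5 (445 mg at t=44 h): 445·exp(−0.04332·17) = 213.067 mg/L
Dose 6 (40 mg at t=55 h): 40·exp(−0.04332·6) = 30.844 mg/L
C(61) = 18.861 + 19.486 + 54.458 + 84.731 + 213.067 + 30.844 = 421.447 mg/L

421.447 mg/L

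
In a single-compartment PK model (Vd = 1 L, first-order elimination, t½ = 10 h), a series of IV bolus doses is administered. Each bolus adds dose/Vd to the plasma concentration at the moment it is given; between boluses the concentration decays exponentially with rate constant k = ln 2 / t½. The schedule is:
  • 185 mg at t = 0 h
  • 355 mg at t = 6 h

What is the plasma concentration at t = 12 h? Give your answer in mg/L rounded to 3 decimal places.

k = ln 2 / 10 = 0.06931 per h
Dose 1 (185 mg at t=0 h): 185·exp(−0.06931·12) = 80.526 mg/L
Dose 2 (355 mg at t=6 h): 355·exp(−0.06931·6) = 234.213 mg/L
C(12) = 80.526 + 234.213 = 314.739 mg/L

314.739 mg/L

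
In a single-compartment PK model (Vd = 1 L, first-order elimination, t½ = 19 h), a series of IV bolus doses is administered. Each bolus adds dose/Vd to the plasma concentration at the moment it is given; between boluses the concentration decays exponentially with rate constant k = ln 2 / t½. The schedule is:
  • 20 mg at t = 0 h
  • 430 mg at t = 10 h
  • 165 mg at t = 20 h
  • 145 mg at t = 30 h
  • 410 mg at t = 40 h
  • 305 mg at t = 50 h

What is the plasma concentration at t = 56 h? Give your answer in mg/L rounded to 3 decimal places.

657.166 mg/L

k = ln 2 / 19 = 0.03648 per h
Dose 1 (20 mg at t=0 h): 20·exp(−0.03648·56) = 2.593 mg/L
Dose 2 (430 mg at t=10 h): 430·exp(−0.03648·46) = 80.290 mg/L
Dose 3 (165 mg at t=20 h): 165·exp(−0.03648·36) = 44.372 mg/L
Dose 4 (145 mg at t=30 h): 145·exp(−0.03648·26) = 56.161 mg/L
Dose 5 (410 mg at t=40 h): 410·exp(−0.03648·16) = 228.710 mg/L
Dose 6 (305 mg at t=50 h): 305·exp(−0.03648·6) = 245.040 mg/L
C(56) = 2.593 + 80.290 + 44.372 + 56.161 + 228.710 + 245.040 = 657.166 mg/L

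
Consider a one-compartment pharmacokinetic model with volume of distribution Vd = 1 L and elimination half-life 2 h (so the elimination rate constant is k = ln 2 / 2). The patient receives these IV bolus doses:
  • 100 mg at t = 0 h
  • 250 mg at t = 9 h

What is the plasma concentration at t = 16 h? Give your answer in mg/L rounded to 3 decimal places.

22.488 mg/L

k = ln 2 / 2 = 0.34657 per h
Dose 1 (100 mg at t=0 h): 100·exp(−0.34657·16) = 0.391 mg/L
Dose 2 (250 mg at t=9 h): 250·exp(−0.34657·7) = 22.097 mg/L
C(16) = 0.391 + 22.097 = 22.488 mg/L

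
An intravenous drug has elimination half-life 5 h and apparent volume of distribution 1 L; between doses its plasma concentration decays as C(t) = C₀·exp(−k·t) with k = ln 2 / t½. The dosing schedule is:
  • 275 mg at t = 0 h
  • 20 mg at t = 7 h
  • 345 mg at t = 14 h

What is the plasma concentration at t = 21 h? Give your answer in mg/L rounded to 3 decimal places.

k = ln 2 / 5 = 0.13863 per h
Dose 1 (275 mg at t=0 h): 275·exp(−0.13863·21) = 14.963 mg/L
Dose 2 (20 mg at t=7 h): 20·exp(−0.13863·14) = 2.872 mg/L
Dose 3 (345 mg at t=14 h): 345·exp(−0.13863·7) = 130.731 mg/L
C(21) = 14.963 + 2.872 + 130.731 = 148.565 mg/L

148.565 mg/L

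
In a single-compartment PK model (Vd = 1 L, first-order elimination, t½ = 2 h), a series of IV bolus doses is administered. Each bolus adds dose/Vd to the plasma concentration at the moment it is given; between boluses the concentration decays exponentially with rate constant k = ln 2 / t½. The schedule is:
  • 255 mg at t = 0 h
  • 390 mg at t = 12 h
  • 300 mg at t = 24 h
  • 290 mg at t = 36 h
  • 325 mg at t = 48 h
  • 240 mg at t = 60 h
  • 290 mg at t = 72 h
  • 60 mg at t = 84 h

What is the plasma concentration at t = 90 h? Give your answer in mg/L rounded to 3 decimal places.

k = ln 2 / 2 = 0.34657 per h
Dose 1 (255 mg at t=0 h): 255·exp(−0.34657·90) = 0.000 mg/L
Dose 2 (390 mg at t=12 h): 390·exp(−0.34657·78) = 0.000 mg/L
Dose 3 (300 mg at t=24 h): 300·exp(−0.34657·66) = 0.000 mg/L
Dose 4 (290 mg at t=36 h): 290·exp(−0.34657·54) = 0.000 mg/L
Dose 5 (325 mg at t=48 h): 325·exp(−0.34657·42) = 0.000 mg/L
Dose 6 (240 mg at t=60 h): 240·exp(−0.34657·30) = 0.007 mg/L
Dose 7 (290 mg at t=72 h): 290·exp(−0.34657·18) = 0.566 mg/L
Dose 8 (60 mg at t=84 h): 60·exp(−0.34657·6) = 7.500 mg/L
C(90) = 0.000 + 0.000 + 0.000 + 0.000 + 0.000 + 0.007 + 0.566 + 7.500 = 8.074 mg/L

8.074 mg/L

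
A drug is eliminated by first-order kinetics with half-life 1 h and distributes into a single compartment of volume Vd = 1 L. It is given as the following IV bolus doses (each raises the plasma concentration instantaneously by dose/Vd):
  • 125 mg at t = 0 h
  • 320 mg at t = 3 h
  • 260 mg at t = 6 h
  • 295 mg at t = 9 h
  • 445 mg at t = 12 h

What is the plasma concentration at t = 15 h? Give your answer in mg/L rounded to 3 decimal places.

k = ln 2 / 1 = 0.69315 per h
Dose 1 (125 mg at t=0 h): 125·exp(−0.69315·15) = 0.004 mg/L
Dose 2 (320 mg at t=3 h): 320·exp(−0.69315·12) = 0.078 mg/L
Dose 3 (260 mg at t=6 h): 260·exp(−0.69315·9) = 0.508 mg/L
Dose 4 (295 mg at t=9 h): 295·exp(−0.69315·6) = 4.609 mg/L
Dose 5 (445 mg at t=12 h): 445·exp(−0.69315·3) = 55.625 mg/L
C(15) = 0.004 + 0.078 + 0.508 + 4.609 + 55.625 = 60.824 mg/L

60.824 mg/L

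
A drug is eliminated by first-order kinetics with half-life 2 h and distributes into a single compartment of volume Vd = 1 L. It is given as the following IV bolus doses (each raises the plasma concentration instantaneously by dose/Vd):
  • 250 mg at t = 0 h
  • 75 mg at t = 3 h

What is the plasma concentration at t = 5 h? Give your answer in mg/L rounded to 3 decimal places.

81.694 mg/L

k = ln 2 / 2 = 0.34657 per h
Dose 1 (250 mg at t=0 h): 250·exp(−0.34657·5) = 44.194 mg/L
Dose 2 (75 mg at t=3 h): 75·exp(−0.34657·2) = 37.500 mg/L
C(5) = 44.194 + 37.500 = 81.694 mg/L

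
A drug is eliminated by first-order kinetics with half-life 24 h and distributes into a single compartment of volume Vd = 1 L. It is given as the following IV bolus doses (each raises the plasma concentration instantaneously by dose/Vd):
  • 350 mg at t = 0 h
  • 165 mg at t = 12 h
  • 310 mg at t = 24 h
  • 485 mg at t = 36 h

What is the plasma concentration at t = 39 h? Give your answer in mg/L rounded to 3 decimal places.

834.883 mg/L

k = ln 2 / 24 = 0.02888 per h
Dose 1 (350 mg at t=0 h): 350·exp(−0.02888·39) = 113.473 mg/L
Dose 2 (165 mg at t=12 h): 165·exp(−0.02888·27) = 75.653 mg/L
Dose 3 (310 mg at t=24 h): 310·exp(−0.02888·15) = 201.010 mg/L
Dose 4 (485 mg at t=36 h): 485·exp(−0.02888·3) = 444.747 mg/L
C(39) = 113.473 + 75.653 + 201.010 + 444.747 = 834.883 mg/L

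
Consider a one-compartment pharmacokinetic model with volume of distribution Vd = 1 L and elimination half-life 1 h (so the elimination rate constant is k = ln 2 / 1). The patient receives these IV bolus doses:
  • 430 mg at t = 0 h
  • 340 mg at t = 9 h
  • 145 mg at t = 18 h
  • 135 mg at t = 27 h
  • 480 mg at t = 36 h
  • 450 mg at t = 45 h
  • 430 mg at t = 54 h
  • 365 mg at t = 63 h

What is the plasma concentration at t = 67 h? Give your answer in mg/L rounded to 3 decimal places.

22.865 mg/L

k = ln 2 / 1 = 0.69315 per h
Dose 1 (430 mg at t=0 h): 430·exp(−0.69315·67) = 0.000 mg/L
Dose 2 (340 mg at t=9 h): 340·exp(−0.69315·58) = 0.000 mg/L
Dose 3 (145 mg at t=18 h): 145·exp(−0.69315·49) = 0.000 mg/L
Dose 4 (135 mg at t=27 h): 135·exp(−0.69315·40) = 0.000 mg/L
Dose 5 (480 mg at t=36 h): 480·exp(−0.69315·31) = 0.000 mg/L
Dose 6 (450 mg at t=45 h): 450·exp(−0.69315·22) = 0.000 mg/L
Dose 7 (430 mg at t=54 h): 430·exp(−0.69315·13) = 0.052 mg/L
Dose 8 (365 mg at t=63 h): 365·exp(−0.69315·4) = 22.812 mg/L
C(67) = 0.000 + 0.000 + 0.000 + 0.000 + 0.000 + 0.000 + 0.052 + 22.812 = 22.865 mg/L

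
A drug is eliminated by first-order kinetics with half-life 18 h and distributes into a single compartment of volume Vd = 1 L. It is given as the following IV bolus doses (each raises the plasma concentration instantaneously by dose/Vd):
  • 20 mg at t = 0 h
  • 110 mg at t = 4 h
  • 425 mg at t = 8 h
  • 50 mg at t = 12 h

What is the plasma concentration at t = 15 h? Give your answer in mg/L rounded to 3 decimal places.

452.366 mg/L

k = ln 2 / 18 = 0.03851 per h
Dose 1 (20 mg at t=0 h): 20·exp(−0.03851·15) = 11.225 mg/L
Dose 2 (110 mg at t=4 h): 110·exp(−0.03851·11) = 72.016 mg/L
Dose 3 (425 mg at t=8 h): 425·exp(−0.03851·7) = 324.580 mg/L
Dose 4 (50 mg at t=12 h): 50·exp(−0.03851·3) = 44.545 mg/L
C(15) = 11.225 + 72.016 + 324.580 + 44.545 = 452.366 mg/L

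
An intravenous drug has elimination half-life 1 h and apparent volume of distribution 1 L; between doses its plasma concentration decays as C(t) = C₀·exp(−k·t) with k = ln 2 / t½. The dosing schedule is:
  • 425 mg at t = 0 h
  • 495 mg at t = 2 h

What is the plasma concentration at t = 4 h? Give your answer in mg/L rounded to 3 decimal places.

k = ln 2 / 1 = 0.69315 per h
Dose 1 (425 mg at t=0 h): 425·exp(−0.69315·4) = 26.562 mg/L
Dose 2 (495 mg at t=2 h): 495·exp(−0.69315·2) = 123.750 mg/L
C(4) = 26.562 + 123.750 = 150.312 mg/L

150.312 mg/L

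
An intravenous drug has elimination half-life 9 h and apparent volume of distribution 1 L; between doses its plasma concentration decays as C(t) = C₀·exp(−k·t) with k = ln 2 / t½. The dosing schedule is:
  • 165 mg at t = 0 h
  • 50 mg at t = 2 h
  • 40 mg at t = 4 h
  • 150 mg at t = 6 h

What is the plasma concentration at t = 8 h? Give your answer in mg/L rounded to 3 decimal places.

278.584 mg/L

k = ln 2 / 9 = 0.07702 per h
Dose 1 (165 mg at t=0 h): 165·exp(−0.07702·8) = 89.105 mg/L
Dose 2 (50 mg at t=2 h): 50·exp(−0.07702·6) = 31.498 mg/L
Dose 3 (40 mg at t=4 h): 40·exp(−0.07702·4) = 29.395 mg/L
Dose 4 (150 mg at t=6 h): 150·exp(−0.07702·2) = 128.587 mg/L
C(8) = 89.105 + 31.498 + 29.395 + 128.587 = 278.584 mg/L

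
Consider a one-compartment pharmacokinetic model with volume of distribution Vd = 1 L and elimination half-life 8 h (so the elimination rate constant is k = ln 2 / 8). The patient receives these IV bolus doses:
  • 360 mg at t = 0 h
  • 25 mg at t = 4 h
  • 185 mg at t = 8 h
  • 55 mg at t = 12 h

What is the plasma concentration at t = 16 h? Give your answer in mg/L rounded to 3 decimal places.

k = ln 2 / 8 = 0.08664 per h
Dose 1 (360 mg at t=0 h): 360·exp(−0.08664·16) = 90.000 mg/L
Dose 2 (25 mg at t=4 h): 25·exp(−0.08664·12) = 8.839 mg/L
Dose 3 (185 mg at t=8 h): 185·exp(−0.08664·8) = 92.500 mg/L
Dose 4 (55 mg at t=12 h): 55·exp(−0.08664·4) = 38.891 mg/L
C(16) = 90.000 + 8.839 + 92.500 + 38.891 = 230.230 mg/L

230.230 mg/L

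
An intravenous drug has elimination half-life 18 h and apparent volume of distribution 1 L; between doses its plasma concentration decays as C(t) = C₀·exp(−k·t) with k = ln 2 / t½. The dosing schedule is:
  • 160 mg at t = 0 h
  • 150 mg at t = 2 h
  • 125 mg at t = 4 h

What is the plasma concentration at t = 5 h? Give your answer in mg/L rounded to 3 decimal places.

k = ln 2 / 18 = 0.03851 per h
Dose 1 (160 mg at t=0 h): 160·exp(−0.03851·5) = 131.978 mg/L
Dose 2 (150 mg at t=2 h): 150·exp(−0.03851·3) = 133.635 mg/L
Dose 3 (125 mg at t=4 h): 125·exp(−0.03851·1) = 120.278 mg/L
C(5) = 131.978 + 133.635 + 120.278 = 385.890 mg/L

385.890 mg/L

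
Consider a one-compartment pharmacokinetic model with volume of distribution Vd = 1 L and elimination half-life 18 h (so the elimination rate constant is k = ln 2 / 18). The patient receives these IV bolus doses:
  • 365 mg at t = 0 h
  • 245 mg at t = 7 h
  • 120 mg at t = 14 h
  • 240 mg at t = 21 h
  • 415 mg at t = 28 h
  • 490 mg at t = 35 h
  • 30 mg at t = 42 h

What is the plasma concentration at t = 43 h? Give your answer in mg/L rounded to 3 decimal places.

894.953 mg/L

k = ln 2 / 18 = 0.03851 per h
Dose 1 (365 mg at t=0 h): 365·exp(−0.03851·43) = 69.689 mg/L
Dose 2 (245 mg at t=7 h): 245·exp(−0.03851·36) = 61.250 mg/L
Dose 3 (120 mg at t=14 h): 120·exp(−0.03851·29) = 39.282 mg/L
Dose 4 (240 mg at t=21 h): 240·exp(−0.03851·22) = 102.869 mg/L
Dose 5 (415 mg at t=28 h): 415·exp(−0.03851·15) = 232.911 mg/L
Dose 6 (490 mg at t=35 h): 490·exp(−0.03851·8) = 360.085 mg/L
Dose 7 (30 mg at t=42 h): 30·exp(−0.03851·1) = 28.867 mg/L
C(43) = 69.689 + 61.250 + 39.282 + 102.869 + 232.911 + 360.085 + 28.867 = 894.953 mg/L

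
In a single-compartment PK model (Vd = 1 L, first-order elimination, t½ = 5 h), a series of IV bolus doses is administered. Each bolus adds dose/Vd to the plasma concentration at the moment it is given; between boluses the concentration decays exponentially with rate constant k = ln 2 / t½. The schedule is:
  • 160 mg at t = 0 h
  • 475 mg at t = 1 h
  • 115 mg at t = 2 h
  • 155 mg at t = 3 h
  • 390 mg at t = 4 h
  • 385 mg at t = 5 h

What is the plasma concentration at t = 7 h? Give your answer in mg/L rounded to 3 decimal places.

962.988 mg/L

k = ln 2 / 5 = 0.13863 per h
Dose 1 (160 mg at t=0 h): 160·exp(−0.13863·7) = 60.629 mg/L
Dose 2 (475 mg at t=1 h): 475·exp(−0.13863·6) = 206.756 mg/L
Dose 3 (115 mg at t=2 h): 115·exp(−0.13863·5) = 57.500 mg/L
Dose 4 (155 mg at t=3 h): 155·exp(−0.13863·4) = 89.024 mg/L
Dose 5 (390 mg at t=4 h): 390·exp(−0.13863·3) = 257.304 mg/L
Dose 6 (385 mg at t=5 h): 385·exp(−0.13863·2) = 291.775 mg/L
C(7) = 60.629 + 206.756 + 57.500 + 89.024 + 257.304 + 291.775 = 962.988 mg/L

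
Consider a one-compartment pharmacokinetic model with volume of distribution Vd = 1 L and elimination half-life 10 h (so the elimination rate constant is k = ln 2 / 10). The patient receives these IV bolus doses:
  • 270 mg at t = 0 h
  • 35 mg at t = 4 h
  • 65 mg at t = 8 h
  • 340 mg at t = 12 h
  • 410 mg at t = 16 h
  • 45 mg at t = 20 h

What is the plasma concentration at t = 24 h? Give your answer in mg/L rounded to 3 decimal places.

k = ln 2 / 10 = 0.06931 per h
Dose 1 (270 mg at t=0 h): 270·exp(−0.06931·24) = 51.155 mg/L
Dose 2 (35 mg at t=4 h): 35·exp(−0.06931·20) = 8.750 mg/L
Dose 3 (65 mg at t=8 h): 65·exp(−0.06931·16) = 21.442 mg/L
Dose 4 (340 mg at t=12 h): 340·exp(−0.06931·12) = 147.994 mg/L
Dose 5 (410 mg at t=16 h): 410·exp(−0.06931·8) = 235.483 mg/L
Dose 6 (45 mg at t=20 h): 45·exp(−0.06931·4) = 34.104 mg/L
C(24) = 51.155 + 8.750 + 21.442 + 147.994 + 235.483 + 34.104 = 498.928 mg/L

498.928 mg/L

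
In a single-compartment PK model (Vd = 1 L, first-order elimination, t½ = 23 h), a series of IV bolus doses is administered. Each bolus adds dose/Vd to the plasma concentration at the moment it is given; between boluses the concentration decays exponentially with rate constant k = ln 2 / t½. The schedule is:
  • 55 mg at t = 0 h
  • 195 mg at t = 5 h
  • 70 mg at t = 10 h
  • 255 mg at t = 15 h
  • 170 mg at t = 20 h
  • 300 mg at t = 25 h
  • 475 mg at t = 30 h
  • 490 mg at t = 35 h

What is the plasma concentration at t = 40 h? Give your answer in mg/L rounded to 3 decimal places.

1289.578 mg/L

k = ln 2 / 23 = 0.03014 per h
Dose 1 (55 mg at t=0 h): 55·exp(−0.03014·40) = 16.475 mg/L
Dose 2 (195 mg at t=5 h): 195·exp(−0.03014·35) = 67.912 mg/L
Dose 3 (70 mg at t=10 h): 70·exp(−0.03014·30) = 28.343 mg/L
Dose 4 (255 mg at t=15 h): 255·exp(−0.03014·25) = 120.042 mg/L
Dose 5 (170 mg at t=20 h): 170·exp(−0.03014·20) = 93.043 mg/L
Dose 6 (300 mg at t=25 h): 300·exp(−0.03014·15) = 190.896 mg/L
Dose 7 (475 mg at t=30 h): 475·exp(−0.03014·10) = 351.407 mg/L
Dose 8 (490 mg at t=35 h): 490·exp(−0.03014·5) = 421.458 mg/L
C(40) = 16.475 + 67.912 + 28.343 + 120.042 + 93.043 + 190.896 + 351.407 + 421.458 = 1289.578 mg/L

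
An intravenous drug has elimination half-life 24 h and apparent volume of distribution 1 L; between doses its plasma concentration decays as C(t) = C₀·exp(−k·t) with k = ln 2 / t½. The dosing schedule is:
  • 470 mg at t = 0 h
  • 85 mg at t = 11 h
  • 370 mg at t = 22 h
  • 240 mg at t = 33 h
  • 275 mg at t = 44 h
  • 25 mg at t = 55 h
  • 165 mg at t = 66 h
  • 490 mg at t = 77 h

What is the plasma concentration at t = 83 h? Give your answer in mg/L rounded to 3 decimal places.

k = ln 2 / 24 = 0.02888 per h
Dose 1 (470 mg at t=0 h): 470·exp(−0.02888·83) = 42.760 mg/L
Dose 2 (85 mg at t=11 h): 85·exp(−0.02888·72) = 10.625 mg/L
Dose 3 (370 mg at t=22 h): 370·exp(−0.02888·61) = 63.545 mg/L
Dose 4 (240 mg at t=33 h): 240·exp(−0.02888·50) = 56.632 mg/L
Dose 5 (275 mg at t=44 h): 275·exp(−0.02888·39) = 89.158 mg/L
Dose 6 (25 mg at t=55 h): 25·exp(−0.02888·28) = 11.136 mg/L
Dose 7 (165 mg at t=66 h): 165·exp(−0.02888·17) = 100.984 mg/L
Dose 8 (490 mg at t=77 h): 490·exp(−0.02888·6) = 412.039 mg/L
C(83) = 42.760 + 10.625 + 63.545 + 56.632 + 89.158 + 11.136 + 100.984 + 412.039 = 786.880 mg/L

786.880 mg/L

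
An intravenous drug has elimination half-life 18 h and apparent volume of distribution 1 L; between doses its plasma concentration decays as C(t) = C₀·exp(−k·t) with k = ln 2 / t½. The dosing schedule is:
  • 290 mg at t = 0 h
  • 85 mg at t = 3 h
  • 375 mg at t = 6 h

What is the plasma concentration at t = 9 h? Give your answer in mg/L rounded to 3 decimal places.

k = ln 2 / 18 = 0.03851 per h
Dose 1 (290 mg at t=0 h): 290·exp(−0.03851·9) = 205.061 mg/L
Dose 2 (85 mg at t=3 h): 85·exp(−0.03851·6) = 67.465 mg/L
Dose 3 (375 mg at t=6 h): 375·exp(−0.03851·3) = 334.087 mg/L
C(9) = 205.061 + 67.465 + 334.087 = 606.613 mg/L

606.613 mg/L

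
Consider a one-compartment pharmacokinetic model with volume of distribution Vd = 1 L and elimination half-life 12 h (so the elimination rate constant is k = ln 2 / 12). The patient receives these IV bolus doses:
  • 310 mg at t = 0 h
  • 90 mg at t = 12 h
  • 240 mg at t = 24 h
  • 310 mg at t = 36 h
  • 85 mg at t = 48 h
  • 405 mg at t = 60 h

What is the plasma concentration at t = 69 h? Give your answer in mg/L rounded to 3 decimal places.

k = ln 2 / 12 = 0.05776 per h
Dose 1 (310 mg at t=0 h): 310·exp(−0.05776·69) = 5.760 mg/L
Dose 2 (90 mg at t=12 h): 90·exp(−0.05776·57) = 3.345 mg/L
Dose 3 (240 mg at t=24 h): 240·exp(−0.05776·45) = 17.838 mg/L
Dose 4 (310 mg at t=36 h): 310·exp(−0.05776·33) = 46.082 mg/L
Dose 5 (85 mg at t=48 h): 85·exp(−0.05776·21) = 25.271 mg/L
Dose 6 (405 mg at t=60 h): 405·exp(−0.05776·9) = 240.814 mg/L
C(69) = 5.760 + 3.345 + 17.838 + 46.082 + 25.271 + 240.814 = 339.110 mg/L

339.110 mg/L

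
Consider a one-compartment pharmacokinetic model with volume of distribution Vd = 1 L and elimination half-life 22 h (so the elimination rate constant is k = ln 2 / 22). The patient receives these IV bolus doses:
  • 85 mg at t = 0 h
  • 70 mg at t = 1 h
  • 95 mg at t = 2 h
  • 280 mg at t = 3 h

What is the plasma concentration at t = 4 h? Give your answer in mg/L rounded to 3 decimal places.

k = ln 2 / 22 = 0.03151 per h
Dose 1 (85 mg at t=0 h): 85·exp(−0.03151·4) = 74.935 mg/L
Dose 2 (70 mg at t=1 h): 70·exp(−0.03151·3) = 63.687 mg/L
Dose 3 (95 mg at t=2 h): 95·exp(−0.03151·2) = 89.198 mg/L
Dose 4 (280 mg at t=3 h): 280·exp(−0.03151·1) = 271.316 mg/L
C(4) = 74.935 + 63.687 + 89.198 + 271.316 = 499.136 mg/L

499.136 mg/L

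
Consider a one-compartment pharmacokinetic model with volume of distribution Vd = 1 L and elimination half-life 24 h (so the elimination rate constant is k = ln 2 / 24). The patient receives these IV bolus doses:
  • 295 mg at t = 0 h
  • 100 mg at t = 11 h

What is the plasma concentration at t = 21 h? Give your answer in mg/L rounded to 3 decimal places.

k = ln 2 / 24 = 0.02888 per h
Dose 1 (295 mg at t=0 h): 295·exp(−0.02888·21) = 160.850 mg/L
Dose 2 (100 mg at t=11 h): 100·exp(−0.02888·10) = 74.915 mg/L
C(21) = 160.850 + 74.915 = 235.765 mg/L

235.765 mg/L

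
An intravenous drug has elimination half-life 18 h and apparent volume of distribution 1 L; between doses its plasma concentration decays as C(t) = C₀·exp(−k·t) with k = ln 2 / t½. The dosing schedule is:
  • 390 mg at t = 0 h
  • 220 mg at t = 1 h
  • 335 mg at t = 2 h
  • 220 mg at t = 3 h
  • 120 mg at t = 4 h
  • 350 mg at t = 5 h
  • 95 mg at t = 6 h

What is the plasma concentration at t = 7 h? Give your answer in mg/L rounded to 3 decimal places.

1459.761 mg/L

k = ln 2 / 18 = 0.03851 per h
Dose 1 (390 mg at t=0 h): 390·exp(−0.03851·7) = 297.850 mg/L
Dose 2 (220 mg at t=1 h): 220·exp(−0.03851·6) = 174.614 mg/L
Dose 3 (335 mg at t=2 h): 335·exp(−0.03851·5) = 276.328 mg/L
Dose 4 (220 mg at t=3 h): 220·exp(−0.03851·4) = 188.594 mg/L
Dose 5 (120 mg at t=4 h): 120·exp(−0.03851·3) = 106.908 mg/L
Dose 6 (350 mg at t=5 h): 350·exp(−0.03851·2) = 324.056 mg/L
Dose 7 (95 mg at t=6 h): 95·exp(−0.03851·1) = 91.411 mg/L
C(7) = 297.850 + 174.614 + 276.328 + 188.594 + 106.908 + 324.056 + 91.411 = 1459.761 mg/L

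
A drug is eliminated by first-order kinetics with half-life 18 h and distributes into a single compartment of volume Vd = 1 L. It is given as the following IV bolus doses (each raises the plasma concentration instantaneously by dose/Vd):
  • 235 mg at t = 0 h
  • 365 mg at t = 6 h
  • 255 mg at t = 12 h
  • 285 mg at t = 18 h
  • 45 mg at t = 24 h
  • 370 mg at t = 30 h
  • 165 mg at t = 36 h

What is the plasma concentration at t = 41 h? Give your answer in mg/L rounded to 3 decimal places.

746.030 mg/L

k = ln 2 / 18 = 0.03851 per h
Dose 1 (235 mg at t=0 h): 235·exp(−0.03851·41) = 48.461 mg/L
Dose 2 (365 mg at t=6 h): 365·exp(−0.03851·35) = 94.832 mg/L
Dose 3 (255 mg at t=12 h): 255·exp(−0.03851·29) = 83.473 mg/L
Dose 4 (285 mg at t=18 h): 285·exp(−0.03851·23) = 117.543 mg/L
Dose 5 (45 mg at t=24 h): 45·exp(−0.03851·17) = 23.383 mg/L
Dose 6 (370 mg at t=30 h): 370·exp(−0.03851·11) = 242.236 mg/L
Dose 7 (165 mg at t=36 h): 165·exp(−0.03851·5) = 136.102 mg/L
C(41) = 48.461 + 94.832 + 83.473 + 117.543 + 23.383 + 242.236 + 136.102 = 746.030 mg/L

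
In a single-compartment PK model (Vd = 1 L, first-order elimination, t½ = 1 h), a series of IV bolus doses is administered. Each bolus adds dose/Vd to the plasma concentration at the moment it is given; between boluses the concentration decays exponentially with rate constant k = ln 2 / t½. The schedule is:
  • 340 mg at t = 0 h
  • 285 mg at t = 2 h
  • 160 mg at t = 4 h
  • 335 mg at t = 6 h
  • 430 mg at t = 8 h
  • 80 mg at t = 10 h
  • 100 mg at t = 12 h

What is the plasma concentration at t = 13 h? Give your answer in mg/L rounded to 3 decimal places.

76.548 mg/L

k = ln 2 / 1 = 0.69315 per h
Dose 1 (340 mg at t=0 h): 340·exp(−0.69315·13) = 0.042 mg/L
Dose 2 (285 mg at t=2 h): 285·exp(−0.69315·11) = 0.139 mg/L
Dose 3 (160 mg at t=4 h): 160·exp(−0.69315·9) = 0.312 mg/L
Dose 4 (335 mg at t=6 h): 335·exp(−0.69315·7) = 2.617 mg/L
Dose 5 (430 mg at t=8 h): 430·exp(−0.69315·5) = 13.438 mg/L
Dose 6 (80 mg at t=10 h): 80·exp(−0.69315·3) = 10.000 mg/L
Dose 7 (100 mg at t=12 h): 100·exp(−0.69315·1) = 50.000 mg/L
C(13) = 0.042 + 0.139 + 0.312 + 2.617 + 13.438 + 10.000 + 50.000 = 76.548 mg/L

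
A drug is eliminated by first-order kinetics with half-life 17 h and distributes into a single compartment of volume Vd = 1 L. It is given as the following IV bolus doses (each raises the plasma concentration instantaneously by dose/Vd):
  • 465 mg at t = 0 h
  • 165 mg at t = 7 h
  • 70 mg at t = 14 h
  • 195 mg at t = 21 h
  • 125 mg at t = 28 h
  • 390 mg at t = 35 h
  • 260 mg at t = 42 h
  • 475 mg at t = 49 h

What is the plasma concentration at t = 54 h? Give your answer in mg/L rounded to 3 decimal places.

k = ln 2 / 17 = 0.04077 per h
Dose 1 (465 mg at t=0 h): 465·exp(−0.04077·54) = 51.433 mg/L
Dose 2 (165 mg at t=7 h): 165·exp(−0.04077·47) = 24.279 mg/L
Dose 3 (70 mg at t=14 h): 70·exp(−0.04077·40) = 13.702 mg/L
Dose 4 (195 mg at t=21 h): 195·exp(−0.04077·33) = 50.779 mg/L
Dose 5 (125 mg at t=28 h): 125·exp(−0.04077·26) = 43.302 mg/L
Dose 6 (390 mg at t=35 h): 390·exp(−0.04077·19) = 179.729 mg/L
Dose 7 (260 mg at t=42 h): 260·exp(−0.04077·12) = 159.398 mg/L
Dose 8 (475 mg at t=49 h): 475·exp(−0.04077·5) = 387.396 mg/L
C(54) = 51.433 + 24.279 + 13.702 + 50.779 + 43.302 + 179.729 + 159.398 + 387.396 = 910.018 mg/L

910.018 mg/L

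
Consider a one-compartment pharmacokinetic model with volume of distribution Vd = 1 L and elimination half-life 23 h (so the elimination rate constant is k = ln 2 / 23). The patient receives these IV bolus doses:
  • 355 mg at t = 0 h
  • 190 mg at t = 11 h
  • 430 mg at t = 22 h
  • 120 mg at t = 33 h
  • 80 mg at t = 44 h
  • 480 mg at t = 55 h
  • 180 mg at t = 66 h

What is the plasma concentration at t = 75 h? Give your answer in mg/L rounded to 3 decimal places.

k = ln 2 / 23 = 0.03014 per h
Dose 1 (355 mg at t=0 h): 355·exp(−0.03014·75) = 37.035 mg/L
Dose 2 (190 mg at t=11 h): 190·exp(−0.03014·64) = 27.612 mg/L
Dose 3 (430 mg at t=22 h): 430·exp(−0.03014·53) = 87.054 mg/L
Dose 4 (120 mg at t=33 h): 120·exp(−0.03014·42) = 33.843 mg/L
Dose 5 (80 mg at t=44 h): 80·exp(−0.03014·31) = 31.431 mg/L
Dose 6 (480 mg at t=55 h): 480·exp(−0.03014·20) = 262.710 mg/L
Dose 7 (180 mg at t=66 h): 180·exp(−0.03014·9) = 137.239 mg/L
C(75) = 37.035 + 27.612 + 87.054 + 33.843 + 31.431 + 262.710 + 137.239 = 616.924 mg/L

616.924 mg/L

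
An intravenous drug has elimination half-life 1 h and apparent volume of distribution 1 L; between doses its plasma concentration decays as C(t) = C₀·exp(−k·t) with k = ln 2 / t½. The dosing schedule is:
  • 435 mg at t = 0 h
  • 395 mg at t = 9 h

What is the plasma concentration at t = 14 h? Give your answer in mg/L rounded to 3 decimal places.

12.370 mg/L

k = ln 2 / 1 = 0.69315 per h
Dose 1 (435 mg at t=0 h): 435·exp(−0.69315·14) = 0.027 mg/L
Dose 2 (395 mg at t=9 h): 395·exp(−0.69315·5) = 12.344 mg/L
C(14) = 0.027 + 12.344 = 12.370 mg/L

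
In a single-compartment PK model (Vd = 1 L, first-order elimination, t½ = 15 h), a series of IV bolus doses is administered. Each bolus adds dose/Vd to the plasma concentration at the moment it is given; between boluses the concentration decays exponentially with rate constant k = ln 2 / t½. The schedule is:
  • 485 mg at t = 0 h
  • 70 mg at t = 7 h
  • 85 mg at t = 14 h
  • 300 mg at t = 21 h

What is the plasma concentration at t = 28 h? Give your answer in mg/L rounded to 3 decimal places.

k = ln 2 / 15 = 0.04621 per h
Dose 1 (485 mg at t=0 h): 485·exp(−0.04621·28) = 132.990 mg/L
Dose 2 (70 mg at t=7 h): 70·exp(−0.04621·21) = 26.525 mg/L
Dose 3 (85 mg at t=14 h): 85·exp(−0.04621·14) = 44.510 mg/L
Dose 4 (300 mg at t=21 h): 300·exp(−0.04621·7) = 217.090 mg/L
C(28) = 132.990 + 26.525 + 44.510 + 217.090 = 421.115 mg/L

421.115 mg/L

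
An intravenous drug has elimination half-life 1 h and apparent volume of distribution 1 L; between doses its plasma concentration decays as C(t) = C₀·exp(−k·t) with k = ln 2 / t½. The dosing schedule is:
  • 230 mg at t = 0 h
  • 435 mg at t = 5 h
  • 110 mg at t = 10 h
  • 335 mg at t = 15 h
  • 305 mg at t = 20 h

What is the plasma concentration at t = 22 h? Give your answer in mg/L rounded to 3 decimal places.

78.897 mg/L

k = ln 2 / 1 = 0.69315 per h
Dose 1 (230 mg at t=0 h): 230·exp(−0.69315·22) = 0.000 mg/L
Dose 2 (435 mg at t=5 h): 435·exp(−0.69315·17) = 0.003 mg/L
Dose 3 (110 mg at t=10 h): 110·exp(−0.69315·12) = 0.027 mg/L
Dose 4 (335 mg at t=15 h): 335·exp(−0.69315·7) = 2.617 mg/L
Dose 5 (305 mg at t=20 h): 305·exp(−0.69315·2) = 76.250 mg/L
C(22) = 0.000 + 0.003 + 0.027 + 2.617 + 76.250 = 78.897 mg/L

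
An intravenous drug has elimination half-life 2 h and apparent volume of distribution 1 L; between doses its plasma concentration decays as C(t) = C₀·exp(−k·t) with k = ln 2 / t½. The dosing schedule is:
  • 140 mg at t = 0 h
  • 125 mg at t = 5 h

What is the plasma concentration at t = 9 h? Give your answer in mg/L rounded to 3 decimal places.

k = ln 2 / 2 = 0.34657 per h
Dose 1 (140 mg at t=0 h): 140·exp(−0.34657·9) = 6.187 mg/L
Dose 2 (125 mg at t=5 h): 125·exp(−0.34657·4) = 31.250 mg/L
C(9) = 6.187 + 31.250 = 37.437 mg/L

37.437 mg/L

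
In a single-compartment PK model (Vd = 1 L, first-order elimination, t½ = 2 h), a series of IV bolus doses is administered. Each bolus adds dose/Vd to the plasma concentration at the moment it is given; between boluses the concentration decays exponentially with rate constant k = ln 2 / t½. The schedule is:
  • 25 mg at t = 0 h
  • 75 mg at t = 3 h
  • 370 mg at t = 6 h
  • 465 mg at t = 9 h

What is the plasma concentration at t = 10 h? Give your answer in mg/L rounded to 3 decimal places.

k = ln 2 / 2 = 0.34657 per h
Dose 1 (25 mg at t=0 h): 25·exp(−0.34657·10) = 0.781 mg/L
Dose 2 (75 mg at t=3 h): 75·exp(−0.34657·7) = 6.629 mg/L
Dose 3 (370 mg at t=6 h): 370·exp(−0.34657·4) = 92.500 mg/L
Dose 4 (465 mg at t=9 h): 465·exp(−0.34657·1) = 328.805 mg/L
C(10) = 0.781 + 6.629 + 92.500 + 328.805 = 428.715 mg/L

428.715 mg/L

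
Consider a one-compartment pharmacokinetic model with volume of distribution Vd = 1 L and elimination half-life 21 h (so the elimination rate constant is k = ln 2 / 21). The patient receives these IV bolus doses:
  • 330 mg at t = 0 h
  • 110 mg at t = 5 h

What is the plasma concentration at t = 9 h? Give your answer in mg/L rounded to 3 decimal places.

341.584 mg/L

k = ln 2 / 21 = 0.03301 per h
Dose 1 (330 mg at t=0 h): 330·exp(−0.03301·9) = 245.189 mg/L
Dose 2 (110 mg at t=5 h): 110·exp(−0.03301·4) = 96.395 mg/L
C(9) = 245.189 + 96.395 = 341.584 mg/L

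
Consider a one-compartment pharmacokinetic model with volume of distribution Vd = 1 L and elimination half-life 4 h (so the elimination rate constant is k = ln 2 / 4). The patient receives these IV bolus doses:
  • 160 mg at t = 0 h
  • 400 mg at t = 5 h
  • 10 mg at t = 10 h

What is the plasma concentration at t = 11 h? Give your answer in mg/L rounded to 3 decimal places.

173.614 mg/L

k = ln 2 / 4 = 0.17329 per h
Dose 1 (160 mg at t=0 h): 160·exp(−0.17329·11) = 23.784 mg/L
Dose 2 (400 mg at t=5 h): 400·exp(−0.17329·6) = 141.421 mg/L
Dose 3 (10 mg at t=10 h): 10·exp(−0.17329·1) = 8.409 mg/L
C(11) = 23.784 + 141.421 + 8.409 = 173.614 mg/L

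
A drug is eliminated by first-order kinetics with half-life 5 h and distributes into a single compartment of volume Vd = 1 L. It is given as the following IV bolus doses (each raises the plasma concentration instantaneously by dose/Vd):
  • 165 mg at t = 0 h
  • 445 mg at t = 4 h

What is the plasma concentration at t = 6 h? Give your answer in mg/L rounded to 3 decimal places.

409.067 mg/L

k = ln 2 / 5 = 0.13863 per h
Dose 1 (165 mg at t=0 h): 165·exp(−0.13863·6) = 71.820 mg/L
Dose 2 (445 mg at t=4 h): 445·exp(−0.13863·2) = 337.247 mg/L
C(6) = 71.820 + 337.247 = 409.067 mg/L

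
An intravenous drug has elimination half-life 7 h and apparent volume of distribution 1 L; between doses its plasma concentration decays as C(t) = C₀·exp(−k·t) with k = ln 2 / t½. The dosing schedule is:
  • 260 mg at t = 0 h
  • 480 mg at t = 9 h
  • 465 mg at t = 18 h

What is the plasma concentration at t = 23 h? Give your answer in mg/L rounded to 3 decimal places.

430.082 mg/L

k = ln 2 / 7 = 0.09902 per h
Dose 1 (260 mg at t=0 h): 260·exp(−0.09902·23) = 26.661 mg/L
Dose 2 (480 mg at t=9 h): 480·exp(−0.09902·14) = 120.000 mg/L
Dose 3 (465 mg at t=18 h): 465·exp(−0.09902·5) = 283.421 mg/L
C(23) = 26.661 + 120.000 + 283.421 = 430.082 mg/L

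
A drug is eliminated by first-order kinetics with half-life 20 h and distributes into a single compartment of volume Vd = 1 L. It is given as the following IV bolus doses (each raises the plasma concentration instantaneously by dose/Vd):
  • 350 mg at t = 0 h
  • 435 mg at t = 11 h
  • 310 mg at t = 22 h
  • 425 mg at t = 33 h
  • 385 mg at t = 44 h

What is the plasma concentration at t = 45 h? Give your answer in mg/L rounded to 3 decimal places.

999.440 mg/L

k = ln 2 / 20 = 0.03466 per h
Dose 1 (350 mg at t=0 h): 350·exp(−0.03466·45) = 73.578 mg/L
Dose 2 (435 mg at t=11 h): 435·exp(−0.03466·34) = 133.887 mg/L
Dose 3 (310 mg at t=22 h): 310·exp(−0.03466·23) = 139.694 mg/L
Dose 4 (425 mg at t=33 h): 425·exp(−0.03466·12) = 280.395 mg/L
Dose 5 (385 mg at t=44 h): 385·exp(−0.03466·1) = 371.885 mg/L
C(45) = 73.578 + 133.887 + 139.694 + 280.395 + 371.885 = 999.440 mg/L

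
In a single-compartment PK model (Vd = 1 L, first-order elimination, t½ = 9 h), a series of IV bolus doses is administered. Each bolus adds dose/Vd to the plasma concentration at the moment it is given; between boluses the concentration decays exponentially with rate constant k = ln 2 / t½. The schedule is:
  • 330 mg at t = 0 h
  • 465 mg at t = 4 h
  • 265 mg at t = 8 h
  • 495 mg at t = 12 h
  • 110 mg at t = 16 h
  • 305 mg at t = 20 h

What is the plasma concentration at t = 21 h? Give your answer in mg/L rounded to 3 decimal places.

k = ln 2 / 9 = 0.07702 per h
Dose 1 (330 mg at t=0 h): 330·exp(−0.07702·21) = 65.480 mg/L
Dose 2 (465 mg at t=4 h): 465·exp(−0.07702·17) = 125.557 mg/L
Dose 3 (265 mg at t=8 h): 265·exp(−0.07702·13) = 97.370 mg/L
Dose 4 (495 mg at t=12 h): 495·exp(−0.07702·9) = 247.500 mg/L
Dose 5 (110 mg at t=16 h): 110·exp(−0.07702·5) = 74.843 mg/L
Dose 6 (305 mg at t=20 h): 305·exp(−0.07702·1) = 282.392 mg/L
C(21) = 65.480 + 125.557 + 97.370 + 247.500 + 74.843 + 282.392 = 893.142 mg/L

893.142 mg/L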